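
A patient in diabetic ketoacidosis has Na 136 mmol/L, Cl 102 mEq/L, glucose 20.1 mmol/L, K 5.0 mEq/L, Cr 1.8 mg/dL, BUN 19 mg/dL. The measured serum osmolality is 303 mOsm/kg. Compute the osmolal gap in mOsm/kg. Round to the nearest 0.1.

4.1 mOsm/kg

Calculated osmolality = 2·Na + glucose + BUN/2.8
= 2·136 + 20.1 + 19/2.8
= 272 + 20.10 + 6.79
= 298.89 mOsm/kg ≈ 298.9 mOsm/kg
Osmolar gap = measured − calculated = 303 − 298.9 = 4.1 mOsm/kg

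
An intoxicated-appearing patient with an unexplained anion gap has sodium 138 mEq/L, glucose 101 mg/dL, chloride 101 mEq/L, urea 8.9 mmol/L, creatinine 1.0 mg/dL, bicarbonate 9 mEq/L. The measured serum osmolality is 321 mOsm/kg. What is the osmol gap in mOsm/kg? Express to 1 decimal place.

Calculated osmolality = 2·Na + glucose/18 + urea
= 2·138 + 101/18 + 8.9
= 276 + 5.61 + 8.90
= 290.51 mOsm/kg ≈ 290.5 mOsm/kg
Osmolar gap = measured − calculated = 321 − 290.5 = 30.5 mOsm/kg

30.5 mOsm/kg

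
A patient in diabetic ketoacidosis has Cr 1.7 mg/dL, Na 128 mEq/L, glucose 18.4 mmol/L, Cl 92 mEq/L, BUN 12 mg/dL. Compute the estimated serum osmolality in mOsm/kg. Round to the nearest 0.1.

278.7 mOsm/kg

Calculated osmolality = 2·Na + glucose + BUN/2.8
= 2·128 + 18.4 + 12/2.8
= 256 + 18.40 + 4.29
= 278.69 mOsm/kg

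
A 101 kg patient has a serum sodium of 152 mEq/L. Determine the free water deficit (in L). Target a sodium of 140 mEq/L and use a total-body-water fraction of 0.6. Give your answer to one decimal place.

5.2 L

TBW = 0.6 · 101 = 60.6 L
Free water deficit = TBW · (Na/140 − 1)
= 60.6 · (152/140 − 1)
= 60.6 · 0.0857
= 5.19 L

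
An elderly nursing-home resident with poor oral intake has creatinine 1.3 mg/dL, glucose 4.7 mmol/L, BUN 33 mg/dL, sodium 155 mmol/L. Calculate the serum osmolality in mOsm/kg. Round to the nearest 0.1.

326.5 mOsm/kg

Calculated osmolality = 2·Na + glucose + BUN/2.8
= 2·155 + 4.7 + 33/2.8
= 310 + 4.70 + 11.79
= 326.49 mOsm/kg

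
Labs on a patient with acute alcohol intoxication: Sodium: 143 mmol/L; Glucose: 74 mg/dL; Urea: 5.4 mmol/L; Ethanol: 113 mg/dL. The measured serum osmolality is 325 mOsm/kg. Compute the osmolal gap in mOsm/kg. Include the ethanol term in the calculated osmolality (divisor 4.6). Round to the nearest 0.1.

Calculated osmolality = 2·Na + glucose/18 + urea + ethanol/4.6
= 2·143 + 74/18 + 5.4 + 113/4.6
= 286 + 4.11 + 5.40 + 24.57
= 320.08 mOsm/kg ≈ 320.1 mOsm/kg
Osmolar gap = measured − calculated = 325 − 320.1 = 4.9 mOsm/kg

4.9 mOsm/kg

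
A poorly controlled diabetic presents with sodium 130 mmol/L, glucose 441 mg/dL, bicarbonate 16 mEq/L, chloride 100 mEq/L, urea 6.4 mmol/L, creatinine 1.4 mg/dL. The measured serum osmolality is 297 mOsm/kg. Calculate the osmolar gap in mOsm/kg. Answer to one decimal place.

Calculated osmolality = 2·Na + glucose/18 + urea
= 2·130 + 441/18 + 6.4
= 260 + 24.50 + 6.40
= 290.9 mOsm/kg ≈ 290.9 mOsm/kg
Osmolar gap = measured − calculated = 297 − 290.9 = 6.1 mOsm/kg

6.1 mOsm/kg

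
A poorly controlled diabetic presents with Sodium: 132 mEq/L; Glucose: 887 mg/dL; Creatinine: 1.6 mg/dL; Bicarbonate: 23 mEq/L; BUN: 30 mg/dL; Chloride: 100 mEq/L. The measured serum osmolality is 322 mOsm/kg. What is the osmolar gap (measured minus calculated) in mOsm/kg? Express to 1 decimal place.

-2.0 mOsm/kg

Calculated osmolality = 2·Na + glucose/18 + BUN/2.8
= 2·132 + 887/18 + 30/2.8
= 264 + 49.28 + 10.71
= 323.99 mOsm/kg ≈ 324.0 mOsm/kg
Osmolar gap = measured − calculated = 322 − 324.0 = -2.0 mOsm/kg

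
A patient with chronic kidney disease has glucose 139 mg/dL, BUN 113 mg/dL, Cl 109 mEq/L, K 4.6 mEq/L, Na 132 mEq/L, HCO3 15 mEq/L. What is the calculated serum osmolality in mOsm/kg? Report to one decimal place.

312.1 mOsm/kg

Calculated osmolality = 2·Na + glucose/18 + BUN/2.8
= 2·132 + 139/18 + 113/2.8
= 264 + 7.72 + 40.36
= 312.08 mOsm/kg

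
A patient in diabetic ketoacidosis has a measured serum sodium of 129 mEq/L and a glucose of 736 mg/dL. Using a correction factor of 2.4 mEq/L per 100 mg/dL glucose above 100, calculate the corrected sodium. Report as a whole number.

Corrected Na = measured Na + 2.4 · (glucose − 100)/100
= 129 + 2.4 · (736 − 100)/100
= 129 + 15.3
= 144.3 mEq/L

144 mEq/L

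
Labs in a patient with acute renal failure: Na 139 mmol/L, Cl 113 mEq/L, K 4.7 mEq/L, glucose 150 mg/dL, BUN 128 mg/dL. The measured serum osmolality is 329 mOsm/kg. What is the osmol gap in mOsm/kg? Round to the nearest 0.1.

Calculated osmolality = 2·Na + glucose/18 + BUN/2.8
= 2·139 + 150/18 + 128/2.8
= 278 + 8.33 + 45.71
= 332.04 mOsm/kg ≈ 332.0 mOsm/kg
Osmolar gap = measured − calculated = 329 − 332.0 = -3.0 mOsm/kg

-3.0 mOsm/kg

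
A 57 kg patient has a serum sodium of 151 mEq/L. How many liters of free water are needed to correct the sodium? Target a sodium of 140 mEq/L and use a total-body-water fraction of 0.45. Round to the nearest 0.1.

2.0 L

TBW = 0.45 · 57 = 25.65 L
Free water deficit = TBW · (Na/140 − 1)
= 25.65 · (151/140 − 1)
= 25.65 · 0.0786
= 2.02 L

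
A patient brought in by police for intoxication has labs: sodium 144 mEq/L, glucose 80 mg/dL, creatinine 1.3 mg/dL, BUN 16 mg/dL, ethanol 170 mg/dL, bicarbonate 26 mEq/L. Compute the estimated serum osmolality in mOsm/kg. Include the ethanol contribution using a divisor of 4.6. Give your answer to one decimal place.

335.1 mOsm/kg

Calculated osmolality = 2·Na + glucose/18 + BUN/2.8 + ethanol/4.6
= 2·144 + 80/18 + 16/2.8 + 170/4.6
= 288 + 4.44 + 5.71 + 36.96
= 335.11 mOsm/kg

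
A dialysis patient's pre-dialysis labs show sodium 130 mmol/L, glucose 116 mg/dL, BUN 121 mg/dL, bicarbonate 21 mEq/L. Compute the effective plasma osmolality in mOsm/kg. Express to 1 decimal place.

266.4 mOsm/kg

Effective osmolality excludes urea (freely permeant across cell membranes):
2·Na + glucose/18
= 2·130 + 116/18
= 260 + 6.44
= 266.44 mOsm/kg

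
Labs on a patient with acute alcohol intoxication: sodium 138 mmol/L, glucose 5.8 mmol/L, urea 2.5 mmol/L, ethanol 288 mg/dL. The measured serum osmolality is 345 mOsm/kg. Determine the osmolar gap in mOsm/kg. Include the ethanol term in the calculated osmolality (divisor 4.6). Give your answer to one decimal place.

-1.9 mOsm/kg

Calculated osmolality = 2·Na + glucose + urea + ethanol/4.6
= 2·138 + 5.8 + 2.5 + 288/4.6
= 276 + 5.80 + 2.50 + 62.61
= 346.91 mOsm/kg ≈ 346.9 mOsm/kg
Osmolar gap = measured − calculated = 345 − 346.9 = -1.9 mOsm/kg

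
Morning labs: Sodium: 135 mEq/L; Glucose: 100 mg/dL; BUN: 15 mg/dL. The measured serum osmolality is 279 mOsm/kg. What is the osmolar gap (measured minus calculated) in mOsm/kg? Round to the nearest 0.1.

Calculated osmolality = 2·Na + glucose/18 + BUN/2.8
= 2·135 + 100/18 + 15/2.8
= 270 + 5.56 + 5.36
= 280.92 mOsm/kg ≈ 280.9 mOsm/kg
Osmolar gap = measured − calculated = 279 − 280.9 = -1.9 mOsm/kg

-1.9 mOsm/kg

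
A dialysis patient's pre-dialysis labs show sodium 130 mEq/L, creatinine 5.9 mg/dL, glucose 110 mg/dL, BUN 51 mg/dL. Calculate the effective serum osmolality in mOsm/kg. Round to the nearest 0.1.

266.1 mOsm/kg

Effective osmolality excludes urea (freely permeant across cell membranes):
2·Na + glucose/18
= 2·130 + 110/18
= 260 + 6.11
= 266.11 mOsm/kg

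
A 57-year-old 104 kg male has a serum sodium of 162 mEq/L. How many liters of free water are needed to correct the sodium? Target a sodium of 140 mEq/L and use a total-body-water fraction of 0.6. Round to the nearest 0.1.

TBW = 0.6 · 104 = 62.4 L
Free water deficit = TBW · (Na/140 − 1)
= 62.4 · (162/140 − 1)
= 62.4 · 0.1571
= 9.8 L

9.8 L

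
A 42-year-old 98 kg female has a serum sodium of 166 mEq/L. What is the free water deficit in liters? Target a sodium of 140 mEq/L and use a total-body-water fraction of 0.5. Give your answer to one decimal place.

9.1 L

TBW = 0.5 · 98 = 49 L
Free water deficit = TBW · (Na/140 − 1)
= 49 · (166/140 − 1)
= 49 · 0.1857
= 9.1 L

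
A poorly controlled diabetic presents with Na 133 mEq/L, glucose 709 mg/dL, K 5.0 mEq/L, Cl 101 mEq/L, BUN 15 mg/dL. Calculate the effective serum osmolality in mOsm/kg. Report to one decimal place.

Effective osmolality excludes urea (freely permeant across cell membranes):
2·Na + glucose/18
= 2·133 + 709/18
= 266 + 39.39
= 305.39 mOsm/kg

305.4 mOsm/kg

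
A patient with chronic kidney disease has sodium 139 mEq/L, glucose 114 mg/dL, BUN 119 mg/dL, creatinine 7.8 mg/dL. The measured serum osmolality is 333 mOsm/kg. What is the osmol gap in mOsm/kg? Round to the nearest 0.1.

6.2 mOsm/kg

Calculated osmolality = 2·Na + glucose/18 + BUN/2.8
= 2·139 + 114/18 + 119/2.8
= 278 + 6.33 + 42.50
= 326.83 mOsm/kg ≈ 326.8 mOsm/kg
Osmolar gap = measured − calculated = 333 − 326.8 = 6.2 mOsm/kg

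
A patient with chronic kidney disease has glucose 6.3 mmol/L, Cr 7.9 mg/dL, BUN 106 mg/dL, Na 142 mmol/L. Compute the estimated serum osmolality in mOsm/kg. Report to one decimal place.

328.2 mOsm/kg

Calculated osmolality = 2·Na + glucose + BUN/2.8
= 2·142 + 6.3 + 106/2.8
= 284 + 6.30 + 37.86
= 328.16 mOsm/kg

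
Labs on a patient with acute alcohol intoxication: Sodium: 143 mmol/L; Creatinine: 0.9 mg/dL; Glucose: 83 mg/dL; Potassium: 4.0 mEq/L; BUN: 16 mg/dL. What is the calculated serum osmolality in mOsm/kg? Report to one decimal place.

Calculated osmolality = 2·Na + glucose/18 + BUN/2.8
= 2·143 + 83/18 + 16/2.8
= 286 + 4.61 + 5.71
= 296.32 mOsm/kg

296.3 mOsm/kg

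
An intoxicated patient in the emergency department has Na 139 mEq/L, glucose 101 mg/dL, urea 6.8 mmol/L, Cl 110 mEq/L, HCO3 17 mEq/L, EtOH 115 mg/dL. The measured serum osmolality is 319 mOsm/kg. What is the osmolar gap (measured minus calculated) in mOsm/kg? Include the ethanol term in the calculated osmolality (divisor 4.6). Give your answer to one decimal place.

Calculated osmolality = 2·Na + glucose/18 + urea + ethanol/4.6
= 2·139 + 101/18 + 6.8 + 115/4.6
= 278 + 5.61 + 6.80 + 25
= 315.41 mOsm/kg ≈ 315.4 mOsm/kg
Osmolar gap = measured − calculated = 319 − 315.4 = 3.6 mOsm/kg

3.6 mOsm/kg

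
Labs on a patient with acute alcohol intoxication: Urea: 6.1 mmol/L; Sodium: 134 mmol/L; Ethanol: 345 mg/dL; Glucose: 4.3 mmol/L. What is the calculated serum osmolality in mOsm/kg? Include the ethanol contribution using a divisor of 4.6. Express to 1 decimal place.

Calculated osmolality = 2·Na + glucose + urea + ethanol/4.6
= 2·134 + 4.3 + 6.1 + 345/4.6
= 268 + 4.30 + 6.10 + 75
= 353.4 mOsm/kg

353.4 mOsm/kg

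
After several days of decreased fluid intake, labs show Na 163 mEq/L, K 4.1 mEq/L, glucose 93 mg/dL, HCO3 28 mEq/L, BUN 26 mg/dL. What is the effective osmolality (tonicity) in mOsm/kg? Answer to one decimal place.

331.2 mOsm/kg

Effective osmolality excludes urea (freely permeant across cell membranes):
2·Na + glucose/18
= 2·163 + 93/18
= 326 + 5.17
= 331.17 mOsm/kg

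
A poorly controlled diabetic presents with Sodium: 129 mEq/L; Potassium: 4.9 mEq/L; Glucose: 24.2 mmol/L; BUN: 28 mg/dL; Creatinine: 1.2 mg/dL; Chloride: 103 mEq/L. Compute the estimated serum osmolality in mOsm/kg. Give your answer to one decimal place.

292.2 mOsm/kg

Calculated osmolality = 2·Na + glucose + BUN/2.8
= 2·129 + 24.2 + 28/2.8
= 258 + 24.20 + 10
= 292.2 mOsm/kg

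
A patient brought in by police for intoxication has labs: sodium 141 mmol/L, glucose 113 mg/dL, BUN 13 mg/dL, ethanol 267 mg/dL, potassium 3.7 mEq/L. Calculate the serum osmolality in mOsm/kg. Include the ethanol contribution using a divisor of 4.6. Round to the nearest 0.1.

Calculated osmolality = 2·Na + glucose/18 + BUN/2.8 + ethanol/4.6
= 2·141 + 113/18 + 13/2.8 + 267/4.6
= 282 + 6.28 + 4.64 + 58.04
= 350.96 mOsm/kg

351.0 mOsm/kg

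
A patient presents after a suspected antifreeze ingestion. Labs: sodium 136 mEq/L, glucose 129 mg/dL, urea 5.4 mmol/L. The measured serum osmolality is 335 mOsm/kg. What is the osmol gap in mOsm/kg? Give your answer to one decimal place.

50.4 mOsm/kg

Calculated osmolality = 2·Na + glucose/18 + urea
= 2·136 + 129/18 + 5.4
= 272 + 7.17 + 5.40
= 284.57 mOsm/kg ≈ 284.6 mOsm/kg
Osmolar gap = measured − calculated = 335 − 284.6 = 50.4 mOsm/kg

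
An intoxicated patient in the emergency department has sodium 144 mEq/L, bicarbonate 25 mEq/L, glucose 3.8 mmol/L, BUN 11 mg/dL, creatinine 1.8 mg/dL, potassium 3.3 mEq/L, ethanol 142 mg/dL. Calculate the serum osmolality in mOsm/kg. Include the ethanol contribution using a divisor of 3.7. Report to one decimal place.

Calculated osmolality = 2·Na + glucose + BUN/2.8 + ethanol/3.7
= 2·144 + 3.8 + 11/2.8 + 142/3.7
= 288 + 3.80 + 3.93 + 38.38
= 334.11 mOsm/kg

334.1 mOsm/kg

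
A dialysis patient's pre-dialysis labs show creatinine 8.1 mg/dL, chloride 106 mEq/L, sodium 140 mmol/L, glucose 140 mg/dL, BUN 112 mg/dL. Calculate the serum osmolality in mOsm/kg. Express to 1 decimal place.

327.8 mOsm/kg

Calculated osmolality = 2·Na + glucose/18 + BUN/2.8
= 2·140 + 140/18 + 112/2.8
= 280 + 7.78 + 40
= 327.78 mOsm/kg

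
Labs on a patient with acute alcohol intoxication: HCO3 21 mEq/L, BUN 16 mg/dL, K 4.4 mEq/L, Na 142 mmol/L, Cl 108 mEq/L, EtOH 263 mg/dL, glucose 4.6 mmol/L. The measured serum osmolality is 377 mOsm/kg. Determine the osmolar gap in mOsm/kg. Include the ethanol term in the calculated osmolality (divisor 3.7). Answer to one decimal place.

Calculated osmolality = 2·Na + glucose + BUN/2.8 + ethanol/3.7
= 2·142 + 4.6 + 16/2.8 + 263/3.7
= 284 + 4.60 + 5.71 + 71.08
= 365.39 mOsm/kg ≈ 365.4 mOsm/kg
Osmolar gap = measured − calculated = 377 − 365.4 = 11.6 mOsm/kg

11.6 mOsm/kg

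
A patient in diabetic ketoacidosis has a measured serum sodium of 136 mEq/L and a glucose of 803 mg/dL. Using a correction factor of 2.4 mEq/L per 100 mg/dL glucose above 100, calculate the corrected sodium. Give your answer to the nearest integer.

Corrected Na = measured Na + 2.4 · (glucose − 100)/100
= 136 + 2.4 · (803 − 100)/100
= 136 + 16.9
= 152.9 mEq/L

153 mEq/L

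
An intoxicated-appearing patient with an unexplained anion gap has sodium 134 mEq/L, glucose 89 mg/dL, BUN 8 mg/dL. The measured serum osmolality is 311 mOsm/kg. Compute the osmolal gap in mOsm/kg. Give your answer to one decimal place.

Calculated osmolality = 2·Na + glucose/18 + BUN/2.8
= 2·134 + 89/18 + 8/2.8
= 268 + 4.94 + 2.86
= 275.8 mOsm/kg ≈ 275.8 mOsm/kg
Osmolar gap = measured − calculated = 311 − 275.8 = 35.2 mOsm/kg

35.2 mOsm/kg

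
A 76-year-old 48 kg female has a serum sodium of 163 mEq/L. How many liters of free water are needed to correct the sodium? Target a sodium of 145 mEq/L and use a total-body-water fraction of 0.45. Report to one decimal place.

TBW = 0.45 · 48 = 21.6 L
Free water deficit = TBW · (Na/145 − 1)
= 21.6 · (163/145 − 1)
= 21.6 · 0.1241
= 2.68 L

2.7 L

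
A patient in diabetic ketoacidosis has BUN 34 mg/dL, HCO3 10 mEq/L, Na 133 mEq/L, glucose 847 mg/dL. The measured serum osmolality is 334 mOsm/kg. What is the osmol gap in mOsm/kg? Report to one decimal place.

8.8 mOsm/kg

Calculated osmolality = 2·Na + glucose/18 + BUN/2.8
= 2·133 + 847/18 + 34/2.8
= 266 + 47.06 + 12.14
= 325.2 mOsm/kg ≈ 325.2 mOsm/kg
Osmolar gap = measured − calculated = 334 − 325.2 = 8.8 mOsm/kg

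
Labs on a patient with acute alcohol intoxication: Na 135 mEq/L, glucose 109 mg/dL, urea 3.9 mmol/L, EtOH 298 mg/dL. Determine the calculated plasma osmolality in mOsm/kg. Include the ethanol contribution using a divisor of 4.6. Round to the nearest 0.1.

Calculated osmolality = 2·Na + glucose/18 + urea + ethanol/4.6
= 2·135 + 109/18 + 3.9 + 298/4.6
= 270 + 6.06 + 3.90 + 64.78
= 344.74 mOsm/kg

344.7 mOsm/kg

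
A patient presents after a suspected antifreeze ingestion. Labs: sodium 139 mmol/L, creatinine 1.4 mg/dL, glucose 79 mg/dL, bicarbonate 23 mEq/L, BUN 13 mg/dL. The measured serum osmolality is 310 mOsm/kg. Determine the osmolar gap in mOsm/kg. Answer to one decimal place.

Calculated osmolality = 2·Na + glucose/18 + BUN/2.8
= 2·139 + 79/18 + 13/2.8
= 278 + 4.39 + 4.64
= 287.03 mOsm/kg ≈ 287.0 mOsm/kg
Osmolar gap = measured − calculated = 310 − 287.0 = 23.0 mOsm/kg

23.0 mOsm/kg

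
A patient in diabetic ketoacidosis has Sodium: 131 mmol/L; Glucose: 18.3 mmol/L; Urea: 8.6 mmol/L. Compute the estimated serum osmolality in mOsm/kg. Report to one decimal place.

Calculated osmolality = 2·Na + glucose + urea
= 2·131 + 18.3 + 8.6
= 262 + 18.30 + 8.60
= 288.9 mOsm/kg

288.9 mOsm/kg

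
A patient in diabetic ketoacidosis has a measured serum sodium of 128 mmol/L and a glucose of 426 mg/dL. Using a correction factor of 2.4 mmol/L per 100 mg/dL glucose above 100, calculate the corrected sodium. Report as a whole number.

136 mmol/L

Corrected Na = measured Na + 2.4 · (glucose − 100)/100
= 128 + 2.4 · (426 − 100)/100
= 128 + 7.8
= 135.8 mmol/L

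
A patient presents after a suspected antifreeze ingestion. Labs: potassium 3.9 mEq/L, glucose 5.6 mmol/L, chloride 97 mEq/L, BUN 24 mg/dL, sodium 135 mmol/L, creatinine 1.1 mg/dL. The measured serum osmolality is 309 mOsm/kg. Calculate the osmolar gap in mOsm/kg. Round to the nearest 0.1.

24.8 mOsm/kg

Calculated osmolality = 2·Na + glucose + BUN/2.8
= 2·135 + 5.6 + 24/2.8
= 270 + 5.60 + 8.57
= 284.17 mOsm/kg ≈ 284.2 mOsm/kg
Osmolar gap = measured − calculated = 309 − 284.2 = 24.8 mOsm/kg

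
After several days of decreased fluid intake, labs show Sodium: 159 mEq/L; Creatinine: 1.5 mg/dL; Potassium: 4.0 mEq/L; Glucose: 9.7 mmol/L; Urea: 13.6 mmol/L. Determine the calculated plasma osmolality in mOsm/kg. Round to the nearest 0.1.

341.3 mOsm/kg

Calculated osmolality = 2·Na + glucose + urea
= 2·159 + 9.7 + 13.6
= 318 + 9.70 + 13.60
= 341.3 mOsm/kg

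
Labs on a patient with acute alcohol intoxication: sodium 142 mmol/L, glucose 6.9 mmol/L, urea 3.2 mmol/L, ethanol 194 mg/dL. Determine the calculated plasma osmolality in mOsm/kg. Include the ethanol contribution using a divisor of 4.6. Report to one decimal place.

336.3 mOsm/kg

Calculated osmolality = 2·Na + glucose + urea + ethanol/4.6
= 2·142 + 6.9 + 3.2 + 194/4.6
= 284 + 6.90 + 3.20 + 42.17
= 336.27 mOsm/kg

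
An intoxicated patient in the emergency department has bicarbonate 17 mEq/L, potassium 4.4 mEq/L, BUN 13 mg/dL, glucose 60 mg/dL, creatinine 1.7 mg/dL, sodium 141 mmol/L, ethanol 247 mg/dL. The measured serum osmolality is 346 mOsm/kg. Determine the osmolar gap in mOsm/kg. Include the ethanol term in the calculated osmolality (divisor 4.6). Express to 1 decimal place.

Calculated osmolality = 2·Na + glucose/18 + BUN/2.8 + ethanol/4.6
= 2·141 + 60/18 + 13/2.8 + 247/4.6
= 282 + 3.33 + 4.64 + 53.70
= 343.67 mOsm/kg ≈ 343.7 mOsm/kg
Osmolar gap = measured − calculated = 346 − 343.7 = 2.3 mOsm/kg

2.3 mOsm/kg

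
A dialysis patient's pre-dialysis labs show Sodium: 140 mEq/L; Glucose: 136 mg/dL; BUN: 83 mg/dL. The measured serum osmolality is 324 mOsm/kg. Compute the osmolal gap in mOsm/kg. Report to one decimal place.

Calculated osmolality = 2·Na + glucose/18 + BUN/2.8
= 2·140 + 136/18 + 83/2.8
= 280 + 7.56 + 29.64
= 317.2 mOsm/kg ≈ 317.2 mOsm/kg
Osmolar gap = measured − calculated = 324 − 317.2 = 6.8 mOsm/kg

6.8 mOsm/kg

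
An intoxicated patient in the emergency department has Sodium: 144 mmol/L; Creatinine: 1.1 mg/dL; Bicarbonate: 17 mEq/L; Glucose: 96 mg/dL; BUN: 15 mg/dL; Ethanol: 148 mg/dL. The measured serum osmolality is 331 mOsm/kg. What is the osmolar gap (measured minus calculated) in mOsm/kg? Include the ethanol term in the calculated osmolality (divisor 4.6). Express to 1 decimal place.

0.1 mOsm/kg

Calculated osmolality = 2·Na + glucose/18 + BUN/2.8 + ethanol/4.6
= 2·144 + 96/18 + 15/2.8 + 148/4.6
= 288 + 5.33 + 5.36 + 32.17
= 330.86 mOsm/kg ≈ 330.9 mOsm/kg
Osmolar gap = measured − calculated = 331 − 330.9 = 0.1 mOsm/kg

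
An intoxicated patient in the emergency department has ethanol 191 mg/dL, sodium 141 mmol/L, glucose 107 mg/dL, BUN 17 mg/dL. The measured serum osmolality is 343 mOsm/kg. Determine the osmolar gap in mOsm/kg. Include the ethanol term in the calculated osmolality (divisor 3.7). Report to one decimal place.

-2.6 mOsm/kg

Calculated osmolality = 2·Na + glucose/18 + BUN/2.8 + ethanol/3.7
= 2·141 + 107/18 + 17/2.8 + 191/3.7
= 282 + 5.94 + 6.07 + 51.62
= 345.63 mOsm/kg ≈ 345.6 mOsm/kg
Osmolar gap = measured − calculated = 343 − 345.6 = -2.6 mOsm/kg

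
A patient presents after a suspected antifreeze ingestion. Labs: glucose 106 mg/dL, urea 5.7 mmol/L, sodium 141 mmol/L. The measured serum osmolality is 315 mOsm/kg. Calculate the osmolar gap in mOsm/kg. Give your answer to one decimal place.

21.4 mOsm/kg

Calculated osmolality = 2·Na + glucose/18 + urea
= 2·141 + 106/18 + 5.7
= 282 + 5.89 + 5.70
= 293.59 mOsm/kg ≈ 293.6 mOsm/kg
Osmolar gap = measured − calculated = 315 − 293.6 = 21.4 mOsm/kg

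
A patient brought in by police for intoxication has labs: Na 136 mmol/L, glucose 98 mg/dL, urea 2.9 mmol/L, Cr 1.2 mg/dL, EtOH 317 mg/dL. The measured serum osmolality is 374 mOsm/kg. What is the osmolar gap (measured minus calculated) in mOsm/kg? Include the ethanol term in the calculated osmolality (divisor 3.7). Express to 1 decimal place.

Calculated osmolality = 2·Na + glucose/18 + urea + ethanol/3.7
= 2·136 + 98/18 + 2.9 + 317/3.7
= 272 + 5.44 + 2.90 + 85.68
= 366.02 mOsm/kg ≈ 366.0 mOsm/kg
Osmolar gap = measured − calculated = 374 − 366.0 = 8.0 mOsm/kg

8.0 mOsm/kg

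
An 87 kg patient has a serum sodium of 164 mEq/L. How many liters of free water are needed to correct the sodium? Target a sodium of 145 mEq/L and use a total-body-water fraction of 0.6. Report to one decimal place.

6.8 L

TBW = 0.6 · 87 = 52.2 L
Free water deficit = TBW · (Na/145 − 1)
= 52.2 · (164/145 − 1)
= 52.2 · 0.131
= 6.84 L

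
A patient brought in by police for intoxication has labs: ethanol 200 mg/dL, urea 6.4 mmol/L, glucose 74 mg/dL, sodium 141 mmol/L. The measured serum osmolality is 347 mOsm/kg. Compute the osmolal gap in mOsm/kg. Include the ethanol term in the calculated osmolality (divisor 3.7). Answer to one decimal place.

Calculated osmolality = 2·Na + glucose/18 + urea + ethanol/3.7
= 2·141 + 74/18 + 6.4 + 200/3.7
= 282 + 4.11 + 6.40 + 54.05
= 346.56 mOsm/kg ≈ 346.6 mOsm/kg
Osmolar gap = measured − calculated = 347 − 346.6 = 0.4 mOsm/kg

0.4 mOsm/kg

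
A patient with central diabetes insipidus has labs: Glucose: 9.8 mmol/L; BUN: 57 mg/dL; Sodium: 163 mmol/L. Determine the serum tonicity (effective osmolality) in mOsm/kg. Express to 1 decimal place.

Effective osmolality excludes urea (freely permeant across cell membranes):
2·Na + glucose
= 2·163 + 9.8
= 326 + 9.8
= 335.8 mOsm/kg

335.8 mOsm/kg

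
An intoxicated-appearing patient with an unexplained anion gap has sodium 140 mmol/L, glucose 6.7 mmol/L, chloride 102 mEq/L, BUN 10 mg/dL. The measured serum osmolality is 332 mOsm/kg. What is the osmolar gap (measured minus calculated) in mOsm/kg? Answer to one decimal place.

Calculated osmolality = 2·Na + glucose + BUN/2.8
= 2·140 + 6.7 + 10/2.8
= 280 + 6.70 + 3.57
= 290.27 mOsm/kg ≈ 290.3 mOsm/kg
Osmolar gap = measured − calculated = 332 − 290.3 = 41.7 mOsm/kg

41.7 mOsm/kg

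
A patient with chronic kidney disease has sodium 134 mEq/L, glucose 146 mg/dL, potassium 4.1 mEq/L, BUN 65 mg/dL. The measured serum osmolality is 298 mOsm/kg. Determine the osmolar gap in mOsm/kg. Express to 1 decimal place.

Calculated osmolality = 2·Na + glucose/18 + BUN/2.8
= 2·134 + 146/18 + 65/2.8
= 268 + 8.11 + 23.21
= 299.32 mOsm/kg ≈ 299.3 mOsm/kg
Osmolar gap = measured − calculated = 298 − 299.3 = -1.3 mOsm/kg

-1.3 mOsm/kg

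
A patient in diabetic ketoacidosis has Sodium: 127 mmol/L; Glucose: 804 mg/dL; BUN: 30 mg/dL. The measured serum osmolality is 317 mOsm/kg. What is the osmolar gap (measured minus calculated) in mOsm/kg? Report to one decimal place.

7.6 mOsm/kg

Calculated osmolality = 2·Na + glucose/18 + BUN/2.8
= 2·127 + 804/18 + 30/2.8
= 254 + 44.67 + 10.71
= 309.38 mOsm/kg ≈ 309.4 mOsm/kg
Osmolar gap = measured − calculated = 317 − 309.4 = 7.6 mOsm/kg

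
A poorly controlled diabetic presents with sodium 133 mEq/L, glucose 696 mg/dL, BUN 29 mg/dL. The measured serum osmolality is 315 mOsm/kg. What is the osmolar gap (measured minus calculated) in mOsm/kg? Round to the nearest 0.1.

Calculated osmolality = 2·Na + glucose/18 + BUN/2.8
= 2·133 + 696/18 + 29/2.8
= 266 + 38.67 + 10.36
= 315.03 mOsm/kg ≈ 315.0 mOsm/kg
Osmolar gap = measured − calculated = 315 − 315.0 = 0.0 mOsm/kg

0.0 mOsm/kg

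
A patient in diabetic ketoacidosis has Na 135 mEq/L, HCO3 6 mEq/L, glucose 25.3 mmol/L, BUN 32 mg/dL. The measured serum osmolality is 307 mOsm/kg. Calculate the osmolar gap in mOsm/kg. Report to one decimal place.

0.3 mOsm/kg

Calculated osmolality = 2·Na + glucose + BUN/2.8
= 2·135 + 25.3 + 32/2.8
= 270 + 25.30 + 11.43
= 306.73 mOsm/kg ≈ 306.7 mOsm/kg
Osmolar gap = measured − calculated = 307 − 306.7 = 0.3 mOsm/kg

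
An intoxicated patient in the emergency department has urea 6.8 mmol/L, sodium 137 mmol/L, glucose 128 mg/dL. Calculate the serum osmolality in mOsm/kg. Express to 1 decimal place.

287.9 mOsm/kg

Calculated osmolality = 2·Na + glucose/18 + urea
= 2·137 + 128/18 + 6.8
= 274 + 7.11 + 6.80
= 287.91 mOsm/kg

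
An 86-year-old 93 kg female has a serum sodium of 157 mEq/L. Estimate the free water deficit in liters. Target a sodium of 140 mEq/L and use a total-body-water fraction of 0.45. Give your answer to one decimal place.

TBW = 0.45 · 93 = 41.85 L
Free water deficit = TBW · (Na/140 − 1)
= 41.85 · (157/140 − 1)
= 41.85 · 0.1214
= 5.08 L

5.1 L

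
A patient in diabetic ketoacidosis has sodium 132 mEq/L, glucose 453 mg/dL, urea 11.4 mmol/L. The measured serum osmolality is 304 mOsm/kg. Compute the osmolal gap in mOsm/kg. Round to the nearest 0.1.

3.4 mOsm/kg

Calculated osmolality = 2·Na + glucose/18 + urea
= 2·132 + 453/18 + 11.4
= 264 + 25.17 + 11.40
= 300.57 mOsm/kg ≈ 300.6 mOsm/kg
Osmolar gap = measured − calculated = 304 − 300.6 = 3.4 mOsm/kg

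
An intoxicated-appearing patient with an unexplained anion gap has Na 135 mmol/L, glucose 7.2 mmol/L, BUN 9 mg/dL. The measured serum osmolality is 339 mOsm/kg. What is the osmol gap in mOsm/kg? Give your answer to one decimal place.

58.6 mOsm/kg

Calculated osmolality = 2·Na + glucose + BUN/2.8
= 2·135 + 7.2 + 9/2.8
= 270 + 7.20 + 3.21
= 280.41 mOsm/kg ≈ 280.4 mOsm/kg
Osmolar gap = measured − calculated = 339 − 280.4 = 58.6 mOsm/kg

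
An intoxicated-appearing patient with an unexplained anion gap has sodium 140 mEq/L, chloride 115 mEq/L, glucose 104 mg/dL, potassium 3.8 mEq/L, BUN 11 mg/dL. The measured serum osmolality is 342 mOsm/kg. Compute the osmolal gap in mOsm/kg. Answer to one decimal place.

Calculated osmolality = 2·Na + glucose/18 + BUN/2.8
= 2·140 + 104/18 + 11/2.8
= 280 + 5.78 + 3.93
= 289.71 mOsm/kg ≈ 289.7 mOsm/kg
Osmolar gap = measured − calculated = 342 − 289.7 = 52.3 mOsm/kg

52.3 mOsm/kg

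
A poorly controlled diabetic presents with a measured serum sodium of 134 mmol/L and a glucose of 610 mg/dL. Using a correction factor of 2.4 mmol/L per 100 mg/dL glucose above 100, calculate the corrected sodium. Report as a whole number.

146 mmol/L

Corrected Na = measured Na + 2.4 · (glucose − 100)/100
= 134 + 2.4 · (610 − 100)/100
= 134 + 12.2
= 146.2 mmol/L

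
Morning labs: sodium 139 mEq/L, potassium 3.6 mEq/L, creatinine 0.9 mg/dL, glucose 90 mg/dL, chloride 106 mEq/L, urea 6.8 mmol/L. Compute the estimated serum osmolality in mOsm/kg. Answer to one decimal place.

289.8 mOsm/kg

Calculated osmolality = 2·Na + glucose/18 + urea
= 2·139 + 90/18 + 6.8
= 278 + 5 + 6.80
= 289.8 mOsm/kg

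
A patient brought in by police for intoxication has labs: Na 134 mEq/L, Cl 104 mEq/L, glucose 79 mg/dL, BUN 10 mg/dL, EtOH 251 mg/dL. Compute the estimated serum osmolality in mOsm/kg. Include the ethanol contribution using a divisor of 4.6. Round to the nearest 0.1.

330.5 mOsm/kg

Calculated osmolality = 2·Na + glucose/18 + BUN/2.8 + ethanol/4.6
= 2·134 + 79/18 + 10/2.8 + 251/4.6
= 268 + 4.39 + 3.57 + 54.57
= 330.53 mOsm/kg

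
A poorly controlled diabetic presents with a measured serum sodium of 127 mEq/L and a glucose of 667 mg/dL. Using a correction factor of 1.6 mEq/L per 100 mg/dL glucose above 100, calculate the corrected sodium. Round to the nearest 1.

Corrected Na = measured Na + 1.6 · (glucose − 100)/100
= 127 + 1.6 · (667 − 100)/100
= 127 + 9.1
= 136.1 mEq/L

136 mEq/L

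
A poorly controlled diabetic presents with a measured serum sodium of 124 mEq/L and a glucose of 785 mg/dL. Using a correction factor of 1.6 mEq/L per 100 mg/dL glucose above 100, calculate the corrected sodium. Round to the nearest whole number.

135 mEq/L

Corrected Na = measured Na + 1.6 · (glucose − 100)/100
= 124 + 1.6 · (785 − 100)/100
= 124 + 11
= 135 mEq/L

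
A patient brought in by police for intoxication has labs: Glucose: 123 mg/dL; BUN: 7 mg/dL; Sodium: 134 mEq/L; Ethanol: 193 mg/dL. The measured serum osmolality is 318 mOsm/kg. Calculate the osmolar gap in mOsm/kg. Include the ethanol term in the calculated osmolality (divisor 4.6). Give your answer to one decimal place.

Calculated osmolality = 2·Na + glucose/18 + BUN/2.8 + ethanol/4.6
= 2·134 + 123/18 + 7/2.8 + 193/4.6
= 268 + 6.83 + 2.50 + 41.96
= 319.29 mOsm/kg ≈ 319.3 mOsm/kg
Osmolar gap = measured − calculated = 318 − 319.3 = -1.3 mOsm/kg

-1.3 mOsm/kg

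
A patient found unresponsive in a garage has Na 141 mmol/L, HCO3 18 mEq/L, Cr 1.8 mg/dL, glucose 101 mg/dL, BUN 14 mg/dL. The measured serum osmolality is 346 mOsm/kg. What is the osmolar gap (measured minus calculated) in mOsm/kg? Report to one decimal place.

53.4 mOsm/kg

Calculated osmolality = 2·Na + glucose/18 + BUN/2.8
= 2·141 + 101/18 + 14/2.8
= 282 + 5.61 + 5
= 292.61 mOsm/kg ≈ 292.6 mOsm/kg
Osmolar gap = measured − calculated = 346 − 292.6 = 53.4 mOsm/kg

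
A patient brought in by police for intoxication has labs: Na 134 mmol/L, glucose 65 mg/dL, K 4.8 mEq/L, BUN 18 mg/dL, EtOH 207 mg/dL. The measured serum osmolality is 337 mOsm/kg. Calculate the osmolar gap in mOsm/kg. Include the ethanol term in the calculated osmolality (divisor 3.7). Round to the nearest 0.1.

3.0 mOsm/kg

Calculated osmolality = 2·Na + glucose/18 + BUN/2.8 + ethanol/3.7
= 2·134 + 65/18 + 18/2.8 + 207/3.7
= 268 + 3.61 + 6.43 + 55.95
= 333.99 mOsm/kg ≈ 334.0 mOsm/kg
Osmolar gap = measured − calculated = 337 − 334.0 = 3.0 mOsm/kg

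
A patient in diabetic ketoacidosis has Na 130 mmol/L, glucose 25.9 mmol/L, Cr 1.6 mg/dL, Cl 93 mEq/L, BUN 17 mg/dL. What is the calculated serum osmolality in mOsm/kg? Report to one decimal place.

292.0 mOsm/kg

Calculated osmolality = 2·Na + glucose + BUN/2.8
= 2·130 + 25.9 + 17/2.8
= 260 + 25.90 + 6.07
= 291.97 mOsm/kg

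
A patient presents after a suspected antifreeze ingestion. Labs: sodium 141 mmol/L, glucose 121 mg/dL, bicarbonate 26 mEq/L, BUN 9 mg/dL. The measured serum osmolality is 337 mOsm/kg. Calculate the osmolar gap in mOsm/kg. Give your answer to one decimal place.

45.1 mOsm/kg

Calculated osmolality = 2·Na + glucose/18 + BUN/2.8
= 2·141 + 121/18 + 9/2.8
= 282 + 6.72 + 3.21
= 291.93 mOsm/kg ≈ 291.9 mOsm/kg
Osmolar gap = measured − calculated = 337 − 291.9 = 45.1 mOsm/kg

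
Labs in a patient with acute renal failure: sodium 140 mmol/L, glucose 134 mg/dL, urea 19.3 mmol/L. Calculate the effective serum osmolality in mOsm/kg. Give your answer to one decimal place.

Effective osmolality excludes urea (freely permeant across cell membranes):
2·Na + glucose/18
= 2·140 + 134/18
= 280 + 7.44
= 287.44 mOsm/kg

287.4 mOsm/kg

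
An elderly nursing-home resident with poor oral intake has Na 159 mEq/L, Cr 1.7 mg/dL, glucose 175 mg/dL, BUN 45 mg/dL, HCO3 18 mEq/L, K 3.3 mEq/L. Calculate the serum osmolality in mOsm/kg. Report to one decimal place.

Calculated osmolality = 2·Na + glucose/18 + BUN/2.8
= 2·159 + 175/18 + 45/2.8
= 318 + 9.72 + 16.07
= 343.79 mOsm/kg

343.8 mOsm/kg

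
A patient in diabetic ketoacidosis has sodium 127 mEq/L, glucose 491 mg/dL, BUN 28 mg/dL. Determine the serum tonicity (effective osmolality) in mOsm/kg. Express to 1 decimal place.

281.3 mOsm/kg

Effective osmolality excludes urea (freely permeant across cell membranes):
2·Na + glucose/18
= 2·127 + 491/18
= 254 + 27.28
= 281.28 mOsm/kg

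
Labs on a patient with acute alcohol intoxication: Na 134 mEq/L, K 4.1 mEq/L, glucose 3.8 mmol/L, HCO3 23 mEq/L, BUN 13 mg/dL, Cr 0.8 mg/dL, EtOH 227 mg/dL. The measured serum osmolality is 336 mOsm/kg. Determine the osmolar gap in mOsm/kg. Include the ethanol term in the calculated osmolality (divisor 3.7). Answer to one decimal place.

Calculated osmolality = 2·Na + glucose + BUN/2.8 + ethanol/3.7
= 2·134 + 3.8 + 13/2.8 + 227/3.7
= 268 + 3.80 + 4.64 + 61.35
= 337.79 mOsm/kg ≈ 337.8 mOsm/kg
Osmolar gap = measured − calculated = 336 − 337.8 = -1.8 mOsm/kg

-1.8 mOsm/kg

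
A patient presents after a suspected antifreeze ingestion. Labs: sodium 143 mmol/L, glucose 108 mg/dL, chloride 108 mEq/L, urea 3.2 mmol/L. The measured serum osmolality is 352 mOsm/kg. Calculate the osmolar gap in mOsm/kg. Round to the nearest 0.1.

Calculated osmolality = 2·Na + glucose/18 + urea
= 2·143 + 108/18 + 3.2
= 286 + 6 + 3.20
= 295.2 mOsm/kg ≈ 295.2 mOsm/kg
Osmolar gap = measured − calculated = 352 − 295.2 = 56.8 mOsm/kg

56.8 mOsm/kg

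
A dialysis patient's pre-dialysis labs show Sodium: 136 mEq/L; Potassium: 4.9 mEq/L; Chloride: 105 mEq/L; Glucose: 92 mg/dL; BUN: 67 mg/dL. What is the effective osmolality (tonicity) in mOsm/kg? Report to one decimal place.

277.1 mOsm/kg

Effective osmolality excludes urea (freely permeant across cell membranes):
2·Na + glucose/18
= 2·136 + 92/18
= 272 + 5.11
= 277.11 mOsm/kg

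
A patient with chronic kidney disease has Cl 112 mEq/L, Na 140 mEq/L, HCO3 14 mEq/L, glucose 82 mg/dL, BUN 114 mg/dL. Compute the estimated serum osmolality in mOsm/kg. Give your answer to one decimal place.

Calculated osmolality = 2·Na + glucose/18 + BUN/2.8
= 2·140 + 82/18 + 114/2.8
= 280 + 4.56 + 40.71
= 325.27 mOsm/kg

325.3 mOsm/kg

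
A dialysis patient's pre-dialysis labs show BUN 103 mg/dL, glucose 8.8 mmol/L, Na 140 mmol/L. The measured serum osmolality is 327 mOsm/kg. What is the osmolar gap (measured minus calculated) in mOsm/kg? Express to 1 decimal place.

Calculated osmolality = 2·Na + glucose + BUN/2.8
= 2·140 + 8.8 + 103/2.8
= 280 + 8.80 + 36.79
= 325.59 mOsm/kg ≈ 325.6 mOsm/kg
Osmolar gap = measured − calculated = 327 − 325.6 = 1.4 mOsm/kg

1.4 mOsm/kg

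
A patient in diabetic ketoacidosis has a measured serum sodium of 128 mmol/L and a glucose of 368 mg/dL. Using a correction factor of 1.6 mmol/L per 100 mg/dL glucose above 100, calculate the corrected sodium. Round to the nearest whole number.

Corrected Na = measured Na + 1.6 · (glucose − 100)/100
= 128 + 1.6 · (368 − 100)/100
= 128 + 4.3
= 132.3 mmol/L

132 mmol/L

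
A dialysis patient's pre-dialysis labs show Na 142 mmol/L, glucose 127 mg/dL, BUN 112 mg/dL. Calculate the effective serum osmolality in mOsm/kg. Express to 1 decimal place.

291.1 mOsm/kg

Effective osmolality excludes urea (freely permeant across cell membranes):
2·Na + glucose/18
= 2·142 + 127/18
= 284 + 7.06
= 291.06 mOsm/kg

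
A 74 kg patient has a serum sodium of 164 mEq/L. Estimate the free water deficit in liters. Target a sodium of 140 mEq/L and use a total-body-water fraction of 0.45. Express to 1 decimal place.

TBW = 0.45 · 74 = 33.3 L
Free water deficit = TBW · (Na/140 − 1)
= 33.3 · (164/140 − 1)
= 33.3 · 0.1714
= 5.71 L

5.7 L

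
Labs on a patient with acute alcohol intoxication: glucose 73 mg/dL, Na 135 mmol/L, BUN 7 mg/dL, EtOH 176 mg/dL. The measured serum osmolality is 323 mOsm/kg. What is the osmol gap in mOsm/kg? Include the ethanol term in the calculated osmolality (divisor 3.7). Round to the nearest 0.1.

Calculated osmolality = 2·Na + glucose/18 + BUN/2.8 + ethanol/3.7
= 2·135 + 73/18 + 7/2.8 + 176/3.7
= 270 + 4.06 + 2.50 + 47.57
= 324.13 mOsm/kg ≈ 324.1 mOsm/kg
Osmolar gap = measured − calculated = 323 − 324.1 = -1.1 mOsm/kg

-1.1 mOsm/kg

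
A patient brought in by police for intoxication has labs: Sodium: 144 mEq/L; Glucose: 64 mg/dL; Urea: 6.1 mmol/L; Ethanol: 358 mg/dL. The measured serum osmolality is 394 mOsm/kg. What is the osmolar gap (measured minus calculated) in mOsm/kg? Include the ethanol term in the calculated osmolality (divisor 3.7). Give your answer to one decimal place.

-0.4 mOsm/kg

Calculated osmolality = 2·Na + glucose/18 + urea + ethanol/3.7
= 2·144 + 64/18 + 6.1 + 358/3.7
= 288 + 3.56 + 6.10 + 96.76
= 394.42 mOsm/kg ≈ 394.4 mOsm/kg
Osmolar gap = measured − calculated = 394 − 394.4 = -0.4 mOsm/kg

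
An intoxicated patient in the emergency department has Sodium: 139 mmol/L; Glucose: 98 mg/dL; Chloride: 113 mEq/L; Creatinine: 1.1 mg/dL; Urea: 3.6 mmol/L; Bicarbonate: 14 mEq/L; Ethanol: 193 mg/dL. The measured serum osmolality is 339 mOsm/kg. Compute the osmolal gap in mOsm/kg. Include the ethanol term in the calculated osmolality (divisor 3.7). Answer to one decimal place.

Calculated osmolality = 2·Na + glucose/18 + urea + ethanol/3.7
= 2·139 + 98/18 + 3.6 + 193/3.7
= 278 + 5.44 + 3.60 + 52.16
= 339.2 mOsm/kg ≈ 339.2 mOsm/kg
Osmolar gap = measured − calculated = 339 − 339.2 = -0.2 mOsm/kg

-0.2 mOsm/kg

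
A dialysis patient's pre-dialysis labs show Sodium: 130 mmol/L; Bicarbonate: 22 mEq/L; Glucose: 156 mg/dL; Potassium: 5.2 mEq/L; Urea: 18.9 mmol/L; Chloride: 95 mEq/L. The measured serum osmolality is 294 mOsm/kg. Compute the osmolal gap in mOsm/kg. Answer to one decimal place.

Calculated osmolality = 2·Na + glucose/18 + urea
= 2·130 + 156/18 + 18.9
= 260 + 8.67 + 18.90
= 287.57 mOsm/kg ≈ 287.6 mOsm/kg
Osmolar gap = measured − calculated = 294 − 287.6 = 6.4 mOsm/kg

6.4 mOsm/kg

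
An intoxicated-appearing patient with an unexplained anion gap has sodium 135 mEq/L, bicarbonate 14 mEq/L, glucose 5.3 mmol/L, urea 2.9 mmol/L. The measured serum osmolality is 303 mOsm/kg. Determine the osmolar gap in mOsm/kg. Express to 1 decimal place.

Calculated osmolality = 2·Na + glucose + urea
= 2·135 + 5.3 + 2.9
= 270 + 5.30 + 2.90
= 278.2 mOsm/kg ≈ 278.2 mOsm/kg
Osmolar gap = measured − calculated = 303 − 278.2 = 24.8 mOsm/kg

24.8 mOsm/kg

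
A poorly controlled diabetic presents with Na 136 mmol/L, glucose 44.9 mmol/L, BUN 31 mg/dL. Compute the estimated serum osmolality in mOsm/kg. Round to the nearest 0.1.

Calculated osmolality = 2·Na + glucose + BUN/2.8
= 2·136 + 44.9 + 31/2.8
= 272 + 44.90 + 11.07
= 327.97 mOsm/kg

328.0 mOsm/kg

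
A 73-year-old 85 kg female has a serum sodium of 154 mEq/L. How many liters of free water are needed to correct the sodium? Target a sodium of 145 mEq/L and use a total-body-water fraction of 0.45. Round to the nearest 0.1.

2.4 L

TBW = 0.45 · 85 = 38.25 L
Free water deficit = TBW · (Na/145 − 1)
= 38.25 · (154/145 − 1)
= 38.25 · 0.0621
= 2.38 L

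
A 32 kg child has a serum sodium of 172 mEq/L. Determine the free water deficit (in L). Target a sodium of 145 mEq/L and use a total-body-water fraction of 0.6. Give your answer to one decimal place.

3.6 L

TBW = 0.6 · 32 = 19.2 L
Free water deficit = TBW · (Na/145 − 1)
= 19.2 · (172/145 − 1)
= 19.2 · 0.1862
= 3.58 L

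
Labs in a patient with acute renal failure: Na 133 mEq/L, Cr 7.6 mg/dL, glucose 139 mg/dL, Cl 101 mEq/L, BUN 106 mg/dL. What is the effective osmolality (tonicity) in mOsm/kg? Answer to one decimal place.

Effective osmolality excludes urea (freely permeant across cell membranes):
2·Na + glucose/18
= 2·133 + 139/18
= 266 + 7.72
= 273.72 mOsm/kg

273.7 mOsm/kg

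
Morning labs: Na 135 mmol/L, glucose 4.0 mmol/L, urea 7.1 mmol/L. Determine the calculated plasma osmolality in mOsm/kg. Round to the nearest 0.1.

Calculated osmolality = 2·Na + glucose + urea
= 2·135 + 4 + 7.1
= 270 + 4 + 7.10
= 281.1 mOsm/kg

281.1 mOsm/kg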